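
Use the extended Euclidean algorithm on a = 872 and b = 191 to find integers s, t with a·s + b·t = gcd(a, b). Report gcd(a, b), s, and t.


Euclidean algorithm on (872, 191) — divide until remainder is 0:
  872 = 4 · 191 + 108
  191 = 1 · 108 + 83
  108 = 1 · 83 + 25
  83 = 3 · 25 + 8
  25 = 3 · 8 + 1
  8 = 8 · 1 + 0
gcd(872, 191) = 1.
Track Bezout coefficients alongside the remainders: start with r₀ = 872 = a·1 + b·0 (s = 1, t = 0) and r₁ = 191 = a·0 + b·1 (s = 0, t = 1); each new remainder r_{k+1} = r_{k-1} − q_k·r_k inherits s_{k+1} = s_{k-1} − q_k·s_k, t_{k+1} = t_{k-1} − q_k·t_k, so r_k = a·s_k + b·t_k at every step:
  q = 4: r = 108, s = 1 − 4·0 = 1, t = 0 − 4·1 = -4  (check: 872·1 + 191·(-4) = 108)
  q = 1: r = 83, s = 0 − 1·1 = -1, t = 1 − 1·(-4) = 5  (check: 872·(-1) + 191·5 = 83)
  q = 1: r = 25, s = 1 − 1·(-1) = 2, t = -4 − 1·5 = -9  (check: 872·2 + 191·(-9) = 25)
  q = 3: r = 8, s = -1 − 3·2 = -7, t = 5 − 3·(-9) = 32  (check: 872·(-7) + 191·32 = 8)
  q = 3: r = 1, s = 2 − 3·(-7) = 23, t = -9 − 3·32 = -105  (check: 872·23 + 191·(-105) = 1)
The row with r = 1 (the gcd) gives the Bezout coefficients s = 23, t = -105.
Result: 872 · (23) + 191 · (-105) = 1.

gcd(872, 191) = 1; s = 23, t = -105 (check: 872·23 + 191·(-105) = 1).


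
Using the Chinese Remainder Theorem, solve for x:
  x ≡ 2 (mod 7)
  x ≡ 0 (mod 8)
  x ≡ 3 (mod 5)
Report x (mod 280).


Moduli 7, 8, 5 are pairwise coprime; by CRT there is a unique solution modulo M = 7 · 8 · 5 = 280.
Solve pairwise, accumulating the modulus:
  Start with x ≡ 2 (mod 7).
  Combine with x ≡ 0 (mod 8): since gcd(7, 8) = 1, we get a unique residue mod 56.
    Write x = 2 + 7·t and substitute into x ≡ 0 (mod 8): 7·t ≡ 0 − 2 = -2 (mod 8).
    Reduce coefficients mod 8: 7·t ≡ 6 (mod 8).
    The inverse of 7 mod 8 is 7 (since 7·7 = 49 = 6·8 + 1), so t ≡ 7·6 = 42 ≡ 2 (mod 8).
    Then x = 2 + 7·2 = 16, valid modulo lcm(7, 8) = 56: x ≡ 16 (mod 56).
  Combine with x ≡ 3 (mod 5): since gcd(56, 5) = 1, we get a unique residue mod 280.
    Write x = 16 + 56·t and substitute into x ≡ 3 (mod 5): 56·t ≡ 3 − 16 = -13 (mod 5).
    Reduce coefficients mod 5: 1·t ≡ 2 (mod 5).
    So t ≡ 2 (mod 5).
    Then x = 16 + 56·2 = 128, valid modulo lcm(56, 5) = 280: x ≡ 128 (mod 280).
Verify: 128 mod 7 = 2 ✓, 128 mod 8 = 0 ✓, 128 mod 5 = 3 ✓.

x ≡ 128 (mod 280).


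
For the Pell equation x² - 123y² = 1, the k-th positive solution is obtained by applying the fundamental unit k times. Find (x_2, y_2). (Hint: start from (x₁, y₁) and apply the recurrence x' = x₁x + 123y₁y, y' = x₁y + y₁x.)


Step 1: Find the fundamental solution (x₁, y₁) of x² - 123y² = 1.
  Expand √123 as a continued fraction. a₀ = ⌊√123⌋ = 11; iterate m_{k+1} = d_k·a_k − m_k, d_{k+1} = (123 − m_{k+1}²)/d_k, a_{k+1} = ⌊(a₀ + m_{k+1})/d_{k+1}⌋ (starting m₀ = 0, d₀ = 1), with convergents p_k = a_k·p_{k-1} + p_{k-2}, q_k = a_k·q_{k-1} + q_{k-2} (p₋₁ = 1, q₋₁ = 0):
  k = 0: a₀ = 11; p₀/q₀ = 11/1; p₀² − 123·q₀² = 121 − 123 = -2.
  k = 1: m = 11, d = 2, a = ⌊(11 + 11)/2⌋ = 11; p/q = (11·11 + 1)/(11·1 + 0) = 122/11; p² − 123·q² = 14884 − 14883 = 1.
  The first convergent with p² − 123·q² = 1 gives the fundamental solution (x₁, y₁) = (122, 11).
Step 2: Apply the recurrence (x_{n+1}, y_{n+1}) = (x₁x_n + 123y₁y_n, x₁y_n + y₁x_n) repeatedly.
  From (x_1, y_1) = (122, 11): x_2 = 122·122 + 123·11·11 = 29767; y_2 = 122·11 + 11·122 = 2684.
Step 3: Verify x_2² - 123·y_2² = 886074289 - 886074288 = 1 (should be 1). ✓

(x_1, y_1) = (122, 11); (x_2, y_2) = (29767, 2684).


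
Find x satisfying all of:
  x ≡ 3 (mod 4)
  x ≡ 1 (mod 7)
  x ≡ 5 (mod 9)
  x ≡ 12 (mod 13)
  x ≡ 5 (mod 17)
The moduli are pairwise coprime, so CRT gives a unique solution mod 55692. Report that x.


Product of moduli M = 4 · 7 · 9 · 13 · 17 = 55692.
Merge one congruence at a time:
  Start: x ≡ 3 (mod 4).
  Combine with x ≡ 1 (mod 7); new modulus lcm = 28.
    Write x = 3 + 4·t and substitute into x ≡ 1 (mod 7): 4·t ≡ 1 − 3 = -2 (mod 7).
    Reduce coefficients mod 7: 4·t ≡ 5 (mod 7).
    The inverse of 4 mod 7 is 2 (since 4·2 = 8 = 1·7 + 1), so t ≡ 2·5 = 10 ≡ 3 (mod 7).
    Then x = 3 + 4·3 = 15, valid modulo lcm(4, 7) = 28: x ≡ 15 (mod 28).
  Combine with x ≡ 5 (mod 9); new modulus lcm = 252.
    Write x = 15 + 28·t and substitute into x ≡ 5 (mod 9): 28·t ≡ 5 − 15 = -10 (mod 9).
    Reduce coefficients mod 9: 1·t ≡ 8 (mod 9).
    So t ≡ 8 (mod 9).
    Then x = 15 + 28·8 = 239, valid modulo lcm(28, 9) = 252: x ≡ 239 (mod 252).
  Combine with x ≡ 12 (mod 13); new modulus lcm = 3276.
    Write x = 239 + 252·t and substitute into x ≡ 12 (mod 13): 252·t ≡ 12 − 239 = -227 (mod 13).
    Reduce coefficients mod 13: 5·t ≡ 7 (mod 13).
    The inverse of 5 mod 13 is 8 (since 5·8 = 40 = 3·13 + 1), so t ≡ 8·7 = 56 ≡ 4 (mod 13).
    Then x = 239 + 252·4 = 1247, valid modulo lcm(252, 13) = 3276: x ≡ 1247 (mod 3276).
  Combine with x ≡ 5 (mod 17); new modulus lcm = 55692.
    Write x = 1247 + 3276·t and substitute into x ≡ 5 (mod 17): 3276·t ≡ 5 − 1247 = -1242 (mod 17).
    Reduce coefficients mod 17: 12·t ≡ 16 (mod 17).
    The inverse of 12 mod 17 is 10 (since 12·10 = 120 = 7·17 + 1), so t ≡ 10·16 = 160 ≡ 7 (mod 17).
    Then x = 1247 + 3276·7 = 24179, valid modulo lcm(3276, 17) = 55692: x ≡ 24179 (mod 55692).
Verify against each original: 24179 mod 4 = 3, 24179 mod 7 = 1, 24179 mod 9 = 5, 24179 mod 13 = 12, 24179 mod 17 = 5.

x ≡ 24179 (mod 55692).


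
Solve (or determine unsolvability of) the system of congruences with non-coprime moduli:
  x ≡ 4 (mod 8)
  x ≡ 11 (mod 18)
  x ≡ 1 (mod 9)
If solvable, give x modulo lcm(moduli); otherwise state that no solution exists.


Moduli 8, 18, 9 are not pairwise coprime, so CRT works modulo lcm(m_i) when all pairwise compatibility conditions hold.
Pairwise compatibility: gcd(m_i, m_j) must divide a_i - a_j for every pair.
Merge one congruence at a time:
  Start: x ≡ 4 (mod 8).
  Combine with x ≡ 11 (mod 18): gcd(8, 18) = 2, and 11 - 4 = 7 is NOT divisible by 2.
    ⇒ system is inconsistent (no integer solution).

No solution (the system is inconsistent).


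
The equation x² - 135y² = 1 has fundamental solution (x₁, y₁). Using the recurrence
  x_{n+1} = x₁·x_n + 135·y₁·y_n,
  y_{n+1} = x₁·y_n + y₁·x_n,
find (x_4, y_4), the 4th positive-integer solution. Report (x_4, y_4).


Step 1: Find the fundamental solution (x₁, y₁) of x² - 135y² = 1.
  Expand √135 as a continued fraction. a₀ = ⌊√135⌋ = 11; iterate m_{k+1} = d_k·a_k − m_k, d_{k+1} = (135 − m_{k+1}²)/d_k, a_{k+1} = ⌊(a₀ + m_{k+1})/d_{k+1}⌋ (starting m₀ = 0, d₀ = 1), with convergents p_k = a_k·p_{k-1} + p_{k-2}, q_k = a_k·q_{k-1} + q_{k-2} (p₋₁ = 1, q₋₁ = 0):
  k = 0: a₀ = 11; p₀/q₀ = 11/1; p₀² − 135·q₀² = 121 − 135 = -14.
  k = 1: m = 11, d = 14, a = ⌊(11 + 11)/14⌋ = 1; p/q = (1·11 + 1)/(1·1 + 0) = 12/1; p² − 135·q² = 144 − 135 = 9.
  k = 2: m = 3, d = 9, a = ⌊(11 + 3)/9⌋ = 1; p/q = (1·12 + 11)/(1·1 + 1) = 23/2; p² − 135·q² = 529 − 540 = -11.
  k = 3: m = 6, d = 11, a = ⌊(11 + 6)/11⌋ = 1; p/q = (1·23 + 12)/(1·2 + 1) = 35/3; p² − 135·q² = 1225 − 1215 = 10.
  k = 4: m = 5, d = 10, a = ⌊(11 + 5)/10⌋ = 1; p/q = (1·35 + 23)/(1·3 + 2) = 58/5; p² − 135·q² = 3364 − 3375 = -11.
  k = 5: m = 5, d = 11, a = ⌊(11 + 5)/11⌋ = 1; p/q = (1·58 + 35)/(1·5 + 3) = 93/8; p² − 135·q² = 8649 − 8640 = 9.
  k = 6: m = 6, d = 9, a = ⌊(11 + 6)/9⌋ = 1; p/q = (1·93 + 58)/(1·8 + 5) = 151/13; p² − 135·q² = 22801 − 22815 = -14.
  k = 7: m = 3, d = 14, a = ⌊(11 + 3)/14⌋ = 1; p/q = (1·151 + 93)/(1·13 + 8) = 244/21; p² − 135·q² = 59536 − 59535 = 1.
  The first convergent with p² − 135·q² = 1 gives the fundamental solution (x₁, y₁) = (244, 21).
Step 2: Apply the recurrence (x_{n+1}, y_{n+1}) = (x₁x_n + 135y₁y_n, x₁y_n + y₁x_n) repeatedly.
  From (x_1, y_1) = (244, 21): x_2 = 244·244 + 135·21·21 = 119071; y_2 = 244·21 + 21·244 = 10248.
  From (x_2, y_2) = (119071, 10248): x_3 = 244·119071 + 135·21·10248 = 58106404; y_3 = 244·10248 + 21·119071 = 5001003.
  From (x_3, y_3) = (58106404, 5001003): x_4 = 244·58106404 + 135·21·5001003 = 28355806081; y_4 = 244·5001003 + 21·58106404 = 2440479216.
Step 3: Verify x_4² - 135·y_4² = 804051738503276578561 - 804051738503276578560 = 1 (should be 1). ✓

(x_1, y_1) = (244, 21); (x_4, y_4) = (28355806081, 2440479216).


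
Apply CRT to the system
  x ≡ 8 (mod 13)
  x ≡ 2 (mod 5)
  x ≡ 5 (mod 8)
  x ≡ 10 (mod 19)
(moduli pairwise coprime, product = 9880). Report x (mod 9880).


Product of moduli M = 13 · 5 · 8 · 19 = 9880.
Merge one congruence at a time:
  Start: x ≡ 8 (mod 13).
  Combine with x ≡ 2 (mod 5); new modulus lcm = 65.
    Write x = 8 + 13·t and substitute into x ≡ 2 (mod 5): 13·t ≡ 2 − 8 = -6 (mod 5).
    Reduce coefficients mod 5: 3·t ≡ 4 (mod 5).
    The inverse of 3 mod 5 is 2 (since 3·2 = 6 = 1·5 + 1), so t ≡ 2·4 = 8 ≡ 3 (mod 5).
    Then x = 8 + 13·3 = 47, valid modulo lcm(13, 5) = 65: x ≡ 47 (mod 65).
  Combine with x ≡ 5 (mod 8); new modulus lcm = 520.
    Write x = 47 + 65·t and substitute into x ≡ 5 (mod 8): 65·t ≡ 5 − 47 = -42 (mod 8).
    Reduce coefficients mod 8: 1·t ≡ 6 (mod 8).
    So t ≡ 6 (mod 8).
    Then x = 47 + 65·6 = 437, valid modulo lcm(65, 8) = 520: x ≡ 437 (mod 520).
  Combine with x ≡ 10 (mod 19); new modulus lcm = 9880.
    Write x = 437 + 520·t and substitute into x ≡ 10 (mod 19): 520·t ≡ 10 − 437 = -427 (mod 19).
    Reduce coefficients mod 19: 7·t ≡ 10 (mod 19).
    The inverse of 7 mod 19 is 11 (since 7·11 = 77 = 4·19 + 1), so t ≡ 11·10 = 110 ≡ 15 (mod 19).
    Then x = 437 + 520·15 = 8237, valid modulo lcm(520, 19) = 9880: x ≡ 8237 (mod 9880).
Verify against each original: 8237 mod 13 = 8, 8237 mod 5 = 2, 8237 mod 8 = 5, 8237 mod 19 = 10.

x ≡ 8237 (mod 9880).


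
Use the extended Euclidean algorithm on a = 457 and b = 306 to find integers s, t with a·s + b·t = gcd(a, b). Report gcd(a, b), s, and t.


Euclidean algorithm on (457, 306) — divide until remainder is 0:
  457 = 1 · 306 + 151
  306 = 2 · 151 + 4
  151 = 37 · 4 + 3
  4 = 1 · 3 + 1
  3 = 3 · 1 + 0
gcd(457, 306) = 1.
Track Bezout coefficients alongside the remainders: start with r₀ = 457 = a·1 + b·0 (s = 1, t = 0) and r₁ = 306 = a·0 + b·1 (s = 0, t = 1); each new remainder r_{k+1} = r_{k-1} − q_k·r_k inherits s_{k+1} = s_{k-1} − q_k·s_k, t_{k+1} = t_{k-1} − q_k·t_k, so r_k = a·s_k + b·t_k at every step:
  q = 1: r = 151, s = 1 − 1·0 = 1, t = 0 − 1·1 = -1  (check: 457·1 + 306·(-1) = 151)
  q = 2: r = 4, s = 0 − 2·1 = -2, t = 1 − 2·(-1) = 3  (check: 457·(-2) + 306·3 = 4)
  q = 37: r = 3, s = 1 − 37·(-2) = 75, t = -1 − 37·3 = -112  (check: 457·75 + 306·(-112) = 3)
  q = 1: r = 1, s = -2 − 1·75 = -77, t = 3 − 1·(-112) = 115  (check: 457·(-77) + 306·115 = 1)
The row with r = 1 (the gcd) gives the Bezout coefficients s = -77, t = 115.
Result: 457 · (-77) + 306 · (115) = 1.

gcd(457, 306) = 1; s = -77, t = 115 (check: 457·(-77) + 306·115 = 1).


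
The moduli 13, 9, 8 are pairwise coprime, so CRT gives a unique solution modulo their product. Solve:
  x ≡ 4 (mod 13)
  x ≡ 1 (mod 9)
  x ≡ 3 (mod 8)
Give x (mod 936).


Moduli 13, 9, 8 are pairwise coprime; by CRT there is a unique solution modulo M = 13 · 9 · 8 = 936.
Solve pairwise, accumulating the modulus:
  Start with x ≡ 4 (mod 13).
  Combine with x ≡ 1 (mod 9): since gcd(13, 9) = 1, we get a unique residue mod 117.
    Write x = 4 + 13·t and substitute into x ≡ 1 (mod 9): 13·t ≡ 1 − 4 = -3 (mod 9).
    Reduce coefficients mod 9: 4·t ≡ 6 (mod 9).
    The inverse of 4 mod 9 is 7 (since 4·7 = 28 = 3·9 + 1), so t ≡ 7·6 = 42 ≡ 6 (mod 9).
    Then x = 4 + 13·6 = 82, valid modulo lcm(13, 9) = 117: x ≡ 82 (mod 117).
  Combine with x ≡ 3 (mod 8): since gcd(117, 8) = 1, we get a unique residue mod 936.
    Write x = 82 + 117·t and substitute into x ≡ 3 (mod 8): 117·t ≡ 3 − 82 = -79 (mod 8).
    Reduce coefficients mod 8: 5·t ≡ 1 (mod 8).
    The inverse of 5 mod 8 is 5 (since 5·5 = 25 = 3·8 + 1), so t ≡ 5·1 = 5 ≡ 5 (mod 8).
    Then x = 82 + 117·5 = 667, valid modulo lcm(117, 8) = 936: x ≡ 667 (mod 936).
Verify: 667 mod 13 = 4 ✓, 667 mod 9 = 1 ✓, 667 mod 8 = 3 ✓.

x ≡ 667 (mod 936).


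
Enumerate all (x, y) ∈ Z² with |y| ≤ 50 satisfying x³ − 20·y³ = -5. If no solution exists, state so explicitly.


The equation is x³ - 20y³ = -5. For fixed y, x³ = 20·y³ − 5, so a solution requires the RHS to be a perfect cube.
Strategy: iterate y from -50 to 50, compute RHS = 20·y³ − 5, and check whether it is a (positive or negative) perfect cube.
Check small values of y:
  y = 0: RHS = -5 is not a perfect cube.
  y = 1: RHS = 15 is not a perfect cube.
  y = -1: RHS = -25 is not a perfect cube.
  y = 2: RHS = 155 is not a perfect cube.
  y = -2: RHS = -165 is not a perfect cube.
  y = 3: RHS = 535 is not a perfect cube.
  y = -3: RHS = -545 is not a perfect cube.
Continuing the search up to |y| = 50 finds no solutions either.
No (x, y) in the scanned range satisfies the equation.

No integer solutions with |y| ≤ 50.


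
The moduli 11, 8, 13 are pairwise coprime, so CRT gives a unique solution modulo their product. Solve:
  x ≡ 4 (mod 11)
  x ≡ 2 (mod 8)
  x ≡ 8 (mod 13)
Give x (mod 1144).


Moduli 11, 8, 13 are pairwise coprime; by CRT there is a unique solution modulo M = 11 · 8 · 13 = 1144.
Solve pairwise, accumulating the modulus:
  Start with x ≡ 4 (mod 11).
  Combine with x ≡ 2 (mod 8): since gcd(11, 8) = 1, we get a unique residue mod 88.
    Write x = 4 + 11·t and substitute into x ≡ 2 (mod 8): 11·t ≡ 2 − 4 = -2 (mod 8).
    Reduce coefficients mod 8: 3·t ≡ 6 (mod 8).
    The inverse of 3 mod 8 is 3 (since 3·3 = 9 = 1·8 + 1), so t ≡ 3·6 = 18 ≡ 2 (mod 8).
    Then x = 4 + 11·2 = 26, valid modulo lcm(11, 8) = 88: x ≡ 26 (mod 88).
  Combine with x ≡ 8 (mod 13): since gcd(88, 13) = 1, we get a unique residue mod 1144.
    Write x = 26 + 88·t and substitute into x ≡ 8 (mod 13): 88·t ≡ 8 − 26 = -18 (mod 13).
    Reduce coefficients mod 13: 10·t ≡ 8 (mod 13).
    The inverse of 10 mod 13 is 4 (since 10·4 = 40 = 3·13 + 1), so t ≡ 4·8 = 32 ≡ 6 (mod 13).
    Then x = 26 + 88·6 = 554, valid modulo lcm(88, 13) = 1144: x ≡ 554 (mod 1144).
Verify: 554 mod 11 = 4 ✓, 554 mod 8 = 2 ✓, 554 mod 13 = 8 ✓.

x ≡ 554 (mod 1144).


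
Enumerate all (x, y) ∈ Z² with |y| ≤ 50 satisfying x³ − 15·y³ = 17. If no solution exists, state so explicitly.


The equation is x³ - 15y³ = 17. For fixed y, x³ = 15·y³ + 17, so a solution requires the RHS to be a perfect cube.
Strategy: iterate y from -50 to 50, compute RHS = 15·y³ + 17, and check whether it is a (positive or negative) perfect cube.
Check small values of y:
  y = 0: RHS = 17 is not a perfect cube.
  y = 1: RHS = 32 is not a perfect cube.
  y = -1: RHS = 2 is not a perfect cube.
  y = 2: RHS = 137 is not a perfect cube.
  y = -2: RHS = -103 is not a perfect cube.
  y = 3: RHS = 422 is not a perfect cube.
  y = -3: RHS = -388 is not a perfect cube.
Continuing the search up to |y| = 50 finds no solutions either.
No (x, y) in the scanned range satisfies the equation.

No integer solutions with |y| ≤ 50.


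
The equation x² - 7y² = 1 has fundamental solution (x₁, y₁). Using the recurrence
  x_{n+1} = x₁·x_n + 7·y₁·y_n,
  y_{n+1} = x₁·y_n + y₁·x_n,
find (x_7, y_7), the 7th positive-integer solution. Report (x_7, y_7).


Step 1: Find the fundamental solution (x₁, y₁) of x² - 7y² = 1.
  Expand √7 as a continued fraction. a₀ = ⌊√7⌋ = 2; iterate m_{k+1} = d_k·a_k − m_k, d_{k+1} = (7 − m_{k+1}²)/d_k, a_{k+1} = ⌊(a₀ + m_{k+1})/d_{k+1}⌋ (starting m₀ = 0, d₀ = 1), with convergents p_k = a_k·p_{k-1} + p_{k-2}, q_k = a_k·q_{k-1} + q_{k-2} (p₋₁ = 1, q₋₁ = 0):
  k = 0: a₀ = 2; p₀/q₀ = 2/1; p₀² − 7·q₀² = 4 − 7 = -3.
  k = 1: m = 2, d = 3, a = ⌊(2 + 2)/3⌋ = 1; p/q = (1·2 + 1)/(1·1 + 0) = 3/1; p² − 7·q² = 9 − 7 = 2.
  k = 2: m = 1, d = 2, a = ⌊(2 + 1)/2⌋ = 1; p/q = (1·3 + 2)/(1·1 + 1) = 5/2; p² − 7·q² = 25 − 28 = -3.
  k = 3: m = 1, d = 3, a = ⌊(2 + 1)/3⌋ = 1; p/q = (1·5 + 3)/(1·2 + 1) = 8/3; p² − 7·q² = 64 − 63 = 1.
  The first convergent with p² − 7·q² = 1 gives the fundamental solution (x₁, y₁) = (8, 3).
Step 2: Apply the recurrence (x_{n+1}, y_{n+1}) = (x₁x_n + 7y₁y_n, x₁y_n + y₁x_n) repeatedly.
  From (x_1, y_1) = (8, 3): x_2 = 8·8 + 7·3·3 = 127; y_2 = 8·3 + 3·8 = 48.
  From (x_2, y_2) = (127, 48): x_3 = 8·127 + 7·3·48 = 2024; y_3 = 8·48 + 3·127 = 765.
  From (x_3, y_3) = (2024, 765): x_4 = 8·2024 + 7·3·765 = 32257; y_4 = 8·765 + 3·2024 = 12192.
  From (x_4, y_4) = (32257, 12192): x_5 = 8·32257 + 7·3·12192 = 514088; y_5 = 8·12192 + 3·32257 = 194307.
  From (x_5, y_5) = (514088, 194307): x_6 = 8·514088 + 7·3·194307 = 8193151; y_6 = 8·194307 + 3·514088 = 3096720.
  From (x_6, y_6) = (8193151, 3096720): x_7 = 8·8193151 + 7·3·3096720 = 130576328; y_7 = 8·3096720 + 3·8193151 = 49353213.
Step 3: Verify x_7² - 7·y_7² = 17050177433963584 - 17050177433963583 = 1 (should be 1). ✓

(x_1, y_1) = (8, 3); (x_7, y_7) = (130576328, 49353213).


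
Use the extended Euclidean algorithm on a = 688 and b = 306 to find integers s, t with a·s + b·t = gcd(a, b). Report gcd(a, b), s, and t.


Euclidean algorithm on (688, 306) — divide until remainder is 0:
  688 = 2 · 306 + 76
  306 = 4 · 76 + 2
  76 = 38 · 2 + 0
gcd(688, 306) = 2.
Track Bezout coefficients alongside the remainders: start with r₀ = 688 = a·1 + b·0 (s = 1, t = 0) and r₁ = 306 = a·0 + b·1 (s = 0, t = 1); each new remainder r_{k+1} = r_{k-1} − q_k·r_k inherits s_{k+1} = s_{k-1} − q_k·s_k, t_{k+1} = t_{k-1} − q_k·t_k, so r_k = a·s_k + b·t_k at every step:
  q = 2: r = 76, s = 1 − 2·0 = 1, t = 0 − 2·1 = -2  (check: 688·1 + 306·(-2) = 76)
  q = 4: r = 2, s = 0 − 4·1 = -4, t = 1 − 4·(-2) = 9  (check: 688·(-4) + 306·9 = 2)
The row with r = 2 (the gcd) gives the Bezout coefficients s = -4, t = 9.
Result: 688 · (-4) + 306 · (9) = 2.

gcd(688, 306) = 2; s = -4, t = 9 (check: 688·(-4) + 306·9 = 2).


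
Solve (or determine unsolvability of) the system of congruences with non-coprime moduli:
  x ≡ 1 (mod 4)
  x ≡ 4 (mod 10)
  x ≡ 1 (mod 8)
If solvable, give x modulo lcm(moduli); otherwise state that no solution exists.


Moduli 4, 10, 8 are not pairwise coprime, so CRT works modulo lcm(m_i) when all pairwise compatibility conditions hold.
Pairwise compatibility: gcd(m_i, m_j) must divide a_i - a_j for every pair.
Merge one congruence at a time:
  Start: x ≡ 1 (mod 4).
  Combine with x ≡ 4 (mod 10): gcd(4, 10) = 2, and 4 - 1 = 3 is NOT divisible by 2.
    ⇒ system is inconsistent (no integer solution).

No solution (the system is inconsistent).


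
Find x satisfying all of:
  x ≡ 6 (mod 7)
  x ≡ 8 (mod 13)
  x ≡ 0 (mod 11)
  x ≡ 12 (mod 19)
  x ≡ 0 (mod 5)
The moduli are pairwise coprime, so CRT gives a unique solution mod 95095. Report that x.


Product of moduli M = 7 · 13 · 11 · 19 · 5 = 95095.
Merge one congruence at a time:
  Start: x ≡ 6 (mod 7).
  Combine with x ≡ 8 (mod 13); new modulus lcm = 91.
    Write x = 6 + 7·t and substitute into x ≡ 8 (mod 13): 7·t ≡ 8 − 6 = 2 (mod 13).
    The inverse of 7 mod 13 is 2 (since 7·2 = 14 = 1·13 + 1), so t ≡ 2·2 = 4 ≡ 4 (mod 13).
    Then x = 6 + 7·4 = 34, valid modulo lcm(7, 13) = 91: x ≡ 34 (mod 91).
  Combine with x ≡ 0 (mod 11); new modulus lcm = 1001.
    Write x = 34 + 91·t and substitute into x ≡ 0 (mod 11): 91·t ≡ 0 − 34 = -34 (mod 11).
    Reduce coefficients mod 11: 3·t ≡ 10 (mod 11).
    The inverse of 3 mod 11 is 4 (since 3·4 = 12 = 1·11 + 1), so t ≡ 4·10 = 40 ≡ 7 (mod 11).
    Then x = 34 + 91·7 = 671, valid modulo lcm(91, 11) = 1001: x ≡ 671 (mod 1001).
  Combine with x ≡ 12 (mod 19); new modulus lcm = 19019.
    Write x = 671 + 1001·t and substitute into x ≡ 12 (mod 19): 1001·t ≡ 12 − 671 = -659 (mod 19).
    Reduce coefficients mod 19: 13·t ≡ 6 (mod 19).
    The inverse of 13 mod 19 is 3 (since 13·3 = 39 = 2·19 + 1), so t ≡ 3·6 = 18 ≡ 18 (mod 19).
    Then x = 671 + 1001·18 = 18689, valid modulo lcm(1001, 19) = 19019: x ≡ 18689 (mod 19019).
  Combine with x ≡ 0 (mod 5); new modulus lcm = 95095.
    Write x = 18689 + 19019·t and substitute into x ≡ 0 (mod 5): 19019·t ≡ 0 − 18689 = -18689 (mod 5).
    Reduce coefficients mod 5: 4·t ≡ 1 (mod 5).
    The inverse of 4 mod 5 is 4 (since 4·4 = 16 = 3·5 + 1), so t ≡ 4·1 = 4 ≡ 4 (mod 5).
    Then x = 18689 + 19019·4 = 94765, valid modulo lcm(19019, 5) = 95095: x ≡ 94765 (mod 95095).
Verify against each original: 94765 mod 7 = 6, 94765 mod 13 = 8, 94765 mod 11 = 0, 94765 mod 19 = 12, 94765 mod 5 = 0.

x ≡ 94765 (mod 95095).


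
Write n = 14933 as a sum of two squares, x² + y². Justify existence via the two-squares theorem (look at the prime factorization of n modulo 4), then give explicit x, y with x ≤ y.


Step 1: Factor n = 14933 = 109 · 137.
Step 2: Check the mod-4 condition on each prime factor: 109 ≡ 1 (mod 4), exponent 1; 137 ≡ 1 (mod 4), exponent 1.
All primes ≡ 3 (mod 4) appear to even exponent (or don't appear), so by the two-squares theorem n IS expressible as a sum of two squares.
Step 3: Build a representation. Here n = 109 · 137 is a product of primes ≡ 1 (mod 4). Each prime p ≡ 1 (mod 4) is itself a sum of two squares; find a² by testing p − a² for a perfect square:
  109: 109 − 1² = 108, 109 − 2² = 105, 109 − 3² = 100 = 10² ⇒ 109 = 3² + 10².
  137: 137 − 1² = 136, 137 − 2² = 133, 137 − 3² = 128, 137 − 4² = 121 = 11² ⇒ 137 = 4² + 11².
  Combine using the Brahmagupta–Fibonacci identity (a² + b²)(c² + d²) = (ac − bd)² + (ad + bc)² = (ac + bd)² + (ad − bc)²:
  109 · 137 = 14933: from (3² + 10²)(4² + 11²), take (3·4 − 10·11, 3·11 + 10·4) = (12 − 110, 33 + 40) = (-98, 73); dropping signs (only squares matter) gives (98, 73); check 98² + 73² = 9604 + 5329 = 14933 ✓.
Step 4: Order so x ≤ y and verify: 73² + 98² = 5329 + 9604 = 14933 = n. ✓

n = 14933 = 73² + 98² (one valid representation with x ≤ y).


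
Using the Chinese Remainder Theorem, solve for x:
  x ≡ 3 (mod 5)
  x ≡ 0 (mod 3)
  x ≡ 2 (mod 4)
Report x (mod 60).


Moduli 5, 3, 4 are pairwise coprime; by CRT there is a unique solution modulo M = 5 · 3 · 4 = 60.
Solve pairwise, accumulating the modulus:
  Start with x ≡ 3 (mod 5).
  Combine with x ≡ 0 (mod 3): since gcd(5, 3) = 1, we get a unique residue mod 15.
    Write x = 3 + 5·t and substitute into x ≡ 0 (mod 3): 5·t ≡ 0 − 3 = -3 (mod 3).
    Reduce coefficients mod 3: 2·t ≡ 0 (mod 3).
    The inverse of 2 mod 3 is 2 (since 2·2 = 4 = 1·3 + 1), so t ≡ 2·0 = 0 ≡ 0 (mod 3).
    Then x = 3 + 5·0 = 3, valid modulo lcm(5, 3) = 15: x ≡ 3 (mod 15).
  Combine with x ≡ 2 (mod 4): since gcd(15, 4) = 1, we get a unique residue mod 60.
    Write x = 3 + 15·t and substitute into x ≡ 2 (mod 4): 15·t ≡ 2 − 3 = -1 (mod 4).
    Reduce coefficients mod 4: 3·t ≡ 3 (mod 4).
    The inverse of 3 mod 4 is 3 (since 3·3 = 9 = 2·4 + 1), so t ≡ 3·3 = 9 ≡ 1 (mod 4).
    Then x = 3 + 15·1 = 18, valid modulo lcm(15, 4) = 60: x ≡ 18 (mod 60).
Verify: 18 mod 5 = 3 ✓, 18 mod 3 = 0 ✓, 18 mod 4 = 2 ✓.

x ≡ 18 (mod 60).


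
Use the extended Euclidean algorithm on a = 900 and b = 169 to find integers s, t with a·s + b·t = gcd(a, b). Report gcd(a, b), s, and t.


Euclidean algorithm on (900, 169) — divide until remainder is 0:
  900 = 5 · 169 + 55
  169 = 3 · 55 + 4
  55 = 13 · 4 + 3
  4 = 1 · 3 + 1
  3 = 3 · 1 + 0
gcd(900, 169) = 1.
Track Bezout coefficients alongside the remainders: start with r₀ = 900 = a·1 + b·0 (s = 1, t = 0) and r₁ = 169 = a·0 + b·1 (s = 0, t = 1); each new remainder r_{k+1} = r_{k-1} − q_k·r_k inherits s_{k+1} = s_{k-1} − q_k·s_k, t_{k+1} = t_{k-1} − q_k·t_k, so r_k = a·s_k + b·t_k at every step:
  q = 5: r = 55, s = 1 − 5·0 = 1, t = 0 − 5·1 = -5  (check: 900·1 + 169·(-5) = 55)
  q = 3: r = 4, s = 0 − 3·1 = -3, t = 1 − 3·(-5) = 16  (check: 900·(-3) + 169·16 = 4)
  q = 13: r = 3, s = 1 − 13·(-3) = 40, t = -5 − 13·16 = -213  (check: 900·40 + 169·(-213) = 3)
  q = 1: r = 1, s = -3 − 1·40 = -43, t = 16 − 1·(-213) = 229  (check: 900·(-43) + 169·229 = 1)
The row with r = 1 (the gcd) gives the Bezout coefficients s = -43, t = 229.
Result: 900 · (-43) + 169 · (229) = 1.

gcd(900, 169) = 1; s = -43, t = 229 (check: 900·(-43) + 169·229 = 1).


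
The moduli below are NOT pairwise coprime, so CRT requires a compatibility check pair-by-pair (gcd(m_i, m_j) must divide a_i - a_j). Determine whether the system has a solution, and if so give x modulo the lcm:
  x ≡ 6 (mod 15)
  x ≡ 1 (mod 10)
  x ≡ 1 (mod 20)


Moduli 15, 10, 20 are not pairwise coprime, so CRT works modulo lcm(m_i) when all pairwise compatibility conditions hold.
Pairwise compatibility: gcd(m_i, m_j) must divide a_i - a_j for every pair.
Merge one congruence at a time:
  Start: x ≡ 6 (mod 15).
  Combine with x ≡ 1 (mod 10): gcd(15, 10) = 5; 1 - 6 = -5, which IS divisible by 5, so compatible.
    Write x = 6 + 15·t and substitute into x ≡ 1 (mod 10): 15·t ≡ 1 − 6 = -5 (mod 10).
    Divide the congruence (and modulus) by g = 5: 3·t ≡ -1 (mod 2).
    Reduce coefficients mod 2: 1·t ≡ 1 (mod 2).
    So t ≡ 1 (mod 2).
    Then x = 6 + 15·1 = 21, valid modulo lcm(15, 10) = 30: x ≡ 21 (mod 30).
  Combine with x ≡ 1 (mod 20): gcd(30, 20) = 10; 1 - 21 = -20, which IS divisible by 10, so compatible.
    Write x = 21 + 30·t and substitute into x ≡ 1 (mod 20): 30·t ≡ 1 − 21 = -20 (mod 20).
    Divide the congruence (and modulus) by g = 10: 3·t ≡ -2 (mod 2).
    Reduce coefficients mod 2: 1·t ≡ 0 (mod 2).
    So t ≡ 0 (mod 2).
    Then x = 21 + 30·0 = 21, valid modulo lcm(30, 20) = 60: x ≡ 21 (mod 60).
Verify: 21 mod 15 = 6, 21 mod 10 = 1, 21 mod 20 = 1.

x ≡ 21 (mod 60).


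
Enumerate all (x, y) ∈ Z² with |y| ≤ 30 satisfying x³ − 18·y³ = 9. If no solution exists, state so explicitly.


The equation is x³ - 18y³ = 9. For fixed y, x³ = 18·y³ + 9, so a solution requires the RHS to be a perfect cube.
Strategy: iterate y from -30 to 30, compute RHS = 18·y³ + 9, and check whether it is a (positive or negative) perfect cube.
Check small values of y:
  y = 0: RHS = 9 is not a perfect cube.
  y = 1: RHS = 27 = (3)³ ⇒ x = 3 works.
  y = -1: RHS = -9 is not a perfect cube.
  y = 2: RHS = 153 is not a perfect cube.
  y = -2: RHS = -135 is not a perfect cube.
  y = 3: RHS = 495 is not a perfect cube.
  y = -3: RHS = -477 is not a perfect cube.
Continuing the search up to |y| = 30 finds no further solutions beyond those listed.
Collected solutions: (3, 1).

Solutions (with |y| ≤ 30): (3, 1).


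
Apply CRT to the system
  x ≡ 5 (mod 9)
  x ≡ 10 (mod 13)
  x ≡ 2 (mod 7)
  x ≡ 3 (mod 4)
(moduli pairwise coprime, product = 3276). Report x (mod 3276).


Product of moduli M = 9 · 13 · 7 · 4 = 3276.
Merge one congruence at a time:
  Start: x ≡ 5 (mod 9).
  Combine with x ≡ 10 (mod 13); new modulus lcm = 117.
    Write x = 5 + 9·t and substitute into x ≡ 10 (mod 13): 9·t ≡ 10 − 5 = 5 (mod 13).
    The inverse of 9 mod 13 is 3 (since 9·3 = 27 = 2·13 + 1), so t ≡ 3·5 = 15 ≡ 2 (mod 13).
    Then x = 5 + 9·2 = 23, valid modulo lcm(9, 13) = 117: x ≡ 23 (mod 117).
  Combine with x ≡ 2 (mod 7); new modulus lcm = 819.
    Write x = 23 + 117·t and substitute into x ≡ 2 (mod 7): 117·t ≡ 2 − 23 = -21 (mod 7).
    Reduce coefficients mod 7: 5·t ≡ 0 (mod 7).
    The inverse of 5 mod 7 is 3 (since 5·3 = 15 = 2·7 + 1), so t ≡ 3·0 = 0 ≡ 0 (mod 7).
    Then x = 23 + 117·0 = 23, valid modulo lcm(117, 7) = 819: x ≡ 23 (mod 819).
  Combine with x ≡ 3 (mod 4); new modulus lcm = 3276.
    Write x = 23 + 819·t and substitute into x ≡ 3 (mod 4): 819·t ≡ 3 − 23 = -20 (mod 4).
    Reduce coefficients mod 4: 3·t ≡ 0 (mod 4).
    The inverse of 3 mod 4 is 3 (since 3·3 = 9 = 2·4 + 1), so t ≡ 3·0 = 0 ≡ 0 (mod 4).
    Then x = 23 + 819·0 = 23, valid modulo lcm(819, 4) = 3276: x ≡ 23 (mod 3276).
Verify against each original: 23 mod 9 = 5, 23 mod 13 = 10, 23 mod 7 = 2, 23 mod 4 = 3.

x ≡ 23 (mod 3276).


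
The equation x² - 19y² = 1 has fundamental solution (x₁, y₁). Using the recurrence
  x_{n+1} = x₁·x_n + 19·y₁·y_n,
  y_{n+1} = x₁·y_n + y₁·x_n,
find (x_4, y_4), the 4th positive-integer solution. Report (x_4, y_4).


Step 1: Find the fundamental solution (x₁, y₁) of x² - 19y² = 1.
  Expand √19 as a continued fraction. a₀ = ⌊√19⌋ = 4; iterate m_{k+1} = d_k·a_k − m_k, d_{k+1} = (19 − m_{k+1}²)/d_k, a_{k+1} = ⌊(a₀ + m_{k+1})/d_{k+1}⌋ (starting m₀ = 0, d₀ = 1), with convergents p_k = a_k·p_{k-1} + p_{k-2}, q_k = a_k·q_{k-1} + q_{k-2} (p₋₁ = 1, q₋₁ = 0):
  k = 0: a₀ = 4; p₀/q₀ = 4/1; p₀² − 19·q₀² = 16 − 19 = -3.
  k = 1: m = 4, d = 3, a = ⌊(4 + 4)/3⌋ = 2; p/q = (2·4 + 1)/(2·1 + 0) = 9/2; p² − 19·q² = 81 − 76 = 5.
  k = 2: m = 2, d = 5, a = ⌊(4 + 2)/5⌋ = 1; p/q = (1·9 + 4)/(1·2 + 1) = 13/3; p² − 19·q² = 169 − 171 = -2.
  k = 3: m = 3, d = 2, a = ⌊(4 + 3)/2⌋ = 3; p/q = (3·13 + 9)/(3·3 + 2) = 48/11; p² − 19·q² = 2304 − 2299 = 5.
  k = 4: m = 3, d = 5, a = ⌊(4 + 3)/5⌋ = 1; p/q = (1·48 + 13)/(1·11 + 3) = 61/14; p² − 19·q² = 3721 − 3724 = -3.
  k = 5: m = 2, d = 3, a = ⌊(4 + 2)/3⌋ = 2; p/q = (2·61 + 48)/(2·14 + 11) = 170/39; p² − 19·q² = 28900 − 28899 = 1.
  The first convergent with p² − 19·q² = 1 gives the fundamental solution (x₁, y₁) = (170, 39).
Step 2: Apply the recurrence (x_{n+1}, y_{n+1}) = (x₁x_n + 19y₁y_n, x₁y_n + y₁x_n) repeatedly.
  From (x_1, y_1) = (170, 39): x_2 = 170·170 + 19·39·39 = 57799; y_2 = 170·39 + 39·170 = 13260.
  From (x_2, y_2) = (57799, 13260): x_3 = 170·57799 + 19·39·13260 = 19651490; y_3 = 170·13260 + 39·57799 = 4508361.
  From (x_3, y_3) = (19651490, 4508361): x_4 = 170·19651490 + 19·39·4508361 = 6681448801; y_4 = 170·4508361 + 39·19651490 = 1532829480.
Step 3: Verify x_4² - 19·y_4² = 44641758080384337601 - 44641758080384337600 = 1 (should be 1). ✓

(x_1, y_1) = (170, 39); (x_4, y_4) = (6681448801, 1532829480).


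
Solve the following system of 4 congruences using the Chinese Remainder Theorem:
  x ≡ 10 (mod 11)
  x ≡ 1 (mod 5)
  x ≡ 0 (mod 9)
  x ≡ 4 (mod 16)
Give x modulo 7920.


Product of moduli M = 11 · 5 · 9 · 16 = 7920.
Merge one congruence at a time:
  Start: x ≡ 10 (mod 11).
  Combine with x ≡ 1 (mod 5); new modulus lcm = 55.
    Write x = 10 + 11·t and substitute into x ≡ 1 (mod 5): 11·t ≡ 1 − 10 = -9 (mod 5).
    Reduce coefficients mod 5: 1·t ≡ 1 (mod 5).
    So t ≡ 1 (mod 5).
    Then x = 10 + 11·1 = 21, valid modulo lcm(11, 5) = 55: x ≡ 21 (mod 55).
  Combine with x ≡ 0 (mod 9); new modulus lcm = 495.
    Write x = 21 + 55·t and substitute into x ≡ 0 (mod 9): 55·t ≡ 0 − 21 = -21 (mod 9).
    Reduce coefficients mod 9: 1·t ≡ 6 (mod 9).
    So t ≡ 6 (mod 9).
    Then x = 21 + 55·6 = 351, valid modulo lcm(55, 9) = 495: x ≡ 351 (mod 495).
  Combine with x ≡ 4 (mod 16); new modulus lcm = 7920.
    Write x = 351 + 495·t and substitute into x ≡ 4 (mod 16): 495·t ≡ 4 − 351 = -347 (mod 16).
    Reduce coefficients mod 16: 15·t ≡ 5 (mod 16).
    The inverse of 15 mod 16 is 15 (since 15·15 = 225 = 14·16 + 1), so t ≡ 15·5 = 75 ≡ 11 (mod 16).
    Then x = 351 + 495·11 = 5796, valid modulo lcm(495, 16) = 7920: x ≡ 5796 (mod 7920).
Verify against each original: 5796 mod 11 = 10, 5796 mod 5 = 1, 5796 mod 9 = 0, 5796 mod 16 = 4.

x ≡ 5796 (mod 7920).


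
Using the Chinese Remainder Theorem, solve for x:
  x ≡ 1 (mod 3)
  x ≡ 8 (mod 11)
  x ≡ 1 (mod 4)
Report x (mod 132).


Moduli 3, 11, 4 are pairwise coprime; by CRT there is a unique solution modulo M = 3 · 11 · 4 = 132.
Solve pairwise, accumulating the modulus:
  Start with x ≡ 1 (mod 3).
  Combine with x ≡ 8 (mod 11): since gcd(3, 11) = 1, we get a unique residue mod 33.
    Write x = 1 + 3·t and substitute into x ≡ 8 (mod 11): 3·t ≡ 8 − 1 = 7 (mod 11).
    The inverse of 3 mod 11 is 4 (since 3·4 = 12 = 1·11 + 1), so t ≡ 4·7 = 28 ≡ 6 (mod 11).
    Then x = 1 + 3·6 = 19, valid modulo lcm(3, 11) = 33: x ≡ 19 (mod 33).
  Combine with x ≡ 1 (mod 4): since gcd(33, 4) = 1, we get a unique residue mod 132.
    Write x = 19 + 33·t and substitute into x ≡ 1 (mod 4): 33·t ≡ 1 − 19 = -18 (mod 4).
    Reduce coefficients mod 4: 1·t ≡ 2 (mod 4).
    So t ≡ 2 (mod 4).
    Then x = 19 + 33·2 = 85, valid modulo lcm(33, 4) = 132: x ≡ 85 (mod 132).
Verify: 85 mod 3 = 1 ✓, 85 mod 11 = 8 ✓, 85 mod 4 = 1 ✓.

x ≡ 85 (mod 132).


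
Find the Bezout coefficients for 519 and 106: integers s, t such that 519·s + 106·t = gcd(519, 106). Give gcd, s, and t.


Euclidean algorithm on (519, 106) — divide until remainder is 0:
  519 = 4 · 106 + 95
  106 = 1 · 95 + 11
  95 = 8 · 11 + 7
  11 = 1 · 7 + 4
  7 = 1 · 4 + 3
  4 = 1 · 3 + 1
  3 = 3 · 1 + 0
gcd(519, 106) = 1.
Track Bezout coefficients alongside the remainders: start with r₀ = 519 = a·1 + b·0 (s = 1, t = 0) and r₁ = 106 = a·0 + b·1 (s = 0, t = 1); each new remainder r_{k+1} = r_{k-1} − q_k·r_k inherits s_{k+1} = s_{k-1} − q_k·s_k, t_{k+1} = t_{k-1} − q_k·t_k, so r_k = a·s_k + b·t_k at every step:
  q = 4: r = 95, s = 1 − 4·0 = 1, t = 0 − 4·1 = -4  (check: 519·1 + 106·(-4) = 95)
  q = 1: r = 11, s = 0 − 1·1 = -1, t = 1 − 1·(-4) = 5  (check: 519·(-1) + 106·5 = 11)
  q = 8: r = 7, s = 1 − 8·(-1) = 9, t = -4 − 8·5 = -44  (check: 519·9 + 106·(-44) = 7)
  q = 1: r = 4, s = -1 − 1·9 = -10, t = 5 − 1·(-44) = 49  (check: 519·(-10) + 106·49 = 4)
  q = 1: r = 3, s = 9 − 1·(-10) = 19, t = -44 − 1·49 = -93  (check: 519·19 + 106·(-93) = 3)
  q = 1: r = 1, s = -10 − 1·19 = -29, t = 49 − 1·(-93) = 142  (check: 519·(-29) + 106·142 = 1)
The row with r = 1 (the gcd) gives the Bezout coefficients s = -29, t = 142.
Result: 519 · (-29) + 106 · (142) = 1.

gcd(519, 106) = 1; s = -29, t = 142 (check: 519·(-29) + 106·142 = 1).


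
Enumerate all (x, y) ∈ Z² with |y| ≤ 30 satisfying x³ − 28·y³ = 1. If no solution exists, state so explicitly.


The equation is x³ - 28y³ = 1. For fixed y, x³ = 28·y³ + 1, so a solution requires the RHS to be a perfect cube.
Strategy: iterate y from -30 to 30, compute RHS = 28·y³ + 1, and check whether it is a (positive or negative) perfect cube.
Check small values of y:
  y = 0: RHS = 1 = (1)³ ⇒ x = 1 works.
  y = 1: RHS = 29 is not a perfect cube.
  y = -1: RHS = -27 = (-3)³ ⇒ x = -3 works.
  y = 2: RHS = 225 is not a perfect cube.
  y = -2: RHS = -223 is not a perfect cube.
  y = 3: RHS = 757 is not a perfect cube.
  y = -3: RHS = -755 is not a perfect cube.
Continuing the search up to |y| = 30 finds no further solutions beyond those listed.
Collected solutions: (1, 0), (-3, -1).

Solutions (with |y| ≤ 30): (1, 0), (-3, -1).


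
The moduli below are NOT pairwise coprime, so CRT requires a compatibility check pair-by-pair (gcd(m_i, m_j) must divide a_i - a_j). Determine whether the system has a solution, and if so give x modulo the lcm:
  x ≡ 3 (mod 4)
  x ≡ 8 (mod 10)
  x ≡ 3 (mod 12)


Moduli 4, 10, 12 are not pairwise coprime, so CRT works modulo lcm(m_i) when all pairwise compatibility conditions hold.
Pairwise compatibility: gcd(m_i, m_j) must divide a_i - a_j for every pair.
Merge one congruence at a time:
  Start: x ≡ 3 (mod 4).
  Combine with x ≡ 8 (mod 10): gcd(4, 10) = 2, and 8 - 3 = 5 is NOT divisible by 2.
    ⇒ system is inconsistent (no integer solution).

No solution (the system is inconsistent).


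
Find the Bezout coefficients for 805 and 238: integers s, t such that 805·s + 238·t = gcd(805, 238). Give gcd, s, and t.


Euclidean algorithm on (805, 238) — divide until remainder is 0:
  805 = 3 · 238 + 91
  238 = 2 · 91 + 56
  91 = 1 · 56 + 35
  56 = 1 · 35 + 21
  35 = 1 · 21 + 14
  21 = 1 · 14 + 7
  14 = 2 · 7 + 0
gcd(805, 238) = 7.
Track Bezout coefficients alongside the remainders: start with r₀ = 805 = a·1 + b·0 (s = 1, t = 0) and r₁ = 238 = a·0 + b·1 (s = 0, t = 1); each new remainder r_{k+1} = r_{k-1} − q_k·r_k inherits s_{k+1} = s_{k-1} − q_k·s_k, t_{k+1} = t_{k-1} − q_k·t_k, so r_k = a·s_k + b·t_k at every step:
  q = 3: r = 91, s = 1 − 3·0 = 1, t = 0 − 3·1 = -3  (check: 805·1 + 238·(-3) = 91)
  q = 2: r = 56, s = 0 − 2·1 = -2, t = 1 − 2·(-3) = 7  (check: 805·(-2) + 238·7 = 56)
  q = 1: r = 35, s = 1 − 1·(-2) = 3, t = -3 − 1·7 = -10  (check: 805·3 + 238·(-10) = 35)
  q = 1: r = 21, s = -2 − 1·3 = -5, t = 7 − 1·(-10) = 17  (check: 805·(-5) + 238·17 = 21)
  q = 1: r = 14, s = 3 − 1·(-5) = 8, t = -10 − 1·17 = -27  (check: 805·8 + 238·(-27) = 14)
  q = 1: r = 7, s = -5 − 1·8 = -13, t = 17 − 1·(-27) = 44  (check: 805·(-13) + 238·44 = 7)
The row with r = 7 (the gcd) gives the Bezout coefficients s = -13, t = 44.
Result: 805 · (-13) + 238 · (44) = 7.

gcd(805, 238) = 7; s = -13, t = 44 (check: 805·(-13) + 238·44 = 7).


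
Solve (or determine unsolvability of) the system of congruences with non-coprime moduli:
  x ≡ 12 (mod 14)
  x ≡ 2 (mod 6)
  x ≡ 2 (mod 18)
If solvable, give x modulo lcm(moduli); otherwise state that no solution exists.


Moduli 14, 6, 18 are not pairwise coprime, so CRT works modulo lcm(m_i) when all pairwise compatibility conditions hold.
Pairwise compatibility: gcd(m_i, m_j) must divide a_i - a_j for every pair.
Merge one congruence at a time:
  Start: x ≡ 12 (mod 14).
  Combine with x ≡ 2 (mod 6): gcd(14, 6) = 2; 2 - 12 = -10, which IS divisible by 2, so compatible.
    Write x = 12 + 14·t and substitute into x ≡ 2 (mod 6): 14·t ≡ 2 − 12 = -10 (mod 6).
    Divide the congruence (and modulus) by g = 2: 7·t ≡ -5 (mod 3).
    Reduce coefficients mod 3: 1·t ≡ 1 (mod 3).
    So t ≡ 1 (mod 3).
    Then x = 12 + 14·1 = 26, valid modulo lcm(14, 6) = 42: x ≡ 26 (mod 42).
  Combine with x ≡ 2 (mod 18): gcd(42, 18) = 6; 2 - 26 = -24, which IS divisible by 6, so compatible.
    Write x = 26 + 42·t and substitute into x ≡ 2 (mod 18): 42·t ≡ 2 − 26 = -24 (mod 18).
    Divide the congruence (and modulus) by g = 6: 7·t ≡ -4 (mod 3).
    Reduce coefficients mod 3: 1·t ≡ 2 (mod 3).
    So t ≡ 2 (mod 3).
    Then x = 26 + 42·2 = 110, valid modulo lcm(42, 18) = 126: x ≡ 110 (mod 126).
Verify: 110 mod 14 = 12, 110 mod 6 = 2, 110 mod 18 = 2.

x ≡ 110 (mod 126).


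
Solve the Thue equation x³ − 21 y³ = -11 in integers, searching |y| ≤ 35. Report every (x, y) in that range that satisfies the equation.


The equation is x³ - 21y³ = -11. For fixed y, x³ = 21·y³ − 11, so a solution requires the RHS to be a perfect cube.
Strategy: iterate y from -35 to 35, compute RHS = 21·y³ − 11, and check whether it is a (positive or negative) perfect cube.
Check small values of y:
  y = 0: RHS = -11 is not a perfect cube.
  y = 1: RHS = 10 is not a perfect cube.
  y = -1: RHS = -32 is not a perfect cube.
  y = 2: RHS = 157 is not a perfect cube.
  y = -2: RHS = -179 is not a perfect cube.
  y = 3: RHS = 556 is not a perfect cube.
  y = -3: RHS = -578 is not a perfect cube.
Continuing the search up to |y| = 35 finds no solutions either.
No (x, y) in the scanned range satisfies the equation.

No integer solutions with |y| ≤ 35.


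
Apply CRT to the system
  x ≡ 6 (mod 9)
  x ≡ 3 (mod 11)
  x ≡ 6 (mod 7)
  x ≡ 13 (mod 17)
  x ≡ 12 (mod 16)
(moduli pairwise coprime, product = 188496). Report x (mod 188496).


Product of moduli M = 9 · 11 · 7 · 17 · 16 = 188496.
Merge one congruence at a time:
  Start: x ≡ 6 (mod 9).
  Combine with x ≡ 3 (mod 11); new modulus lcm = 99.
    Write x = 6 + 9·t and substitute into x ≡ 3 (mod 11): 9·t ≡ 3 − 6 = -3 (mod 11).
    Reduce coefficients mod 11: 9·t ≡ 8 (mod 11).
    The inverse of 9 mod 11 is 5 (since 9·5 = 45 = 4·11 + 1), so t ≡ 5·8 = 40 ≡ 7 (mod 11).
    Then x = 6 + 9·7 = 69, valid modulo lcm(9, 11) = 99: x ≡ 69 (mod 99).
  Combine with x ≡ 6 (mod 7); new modulus lcm = 693.
    Write x = 69 + 99·t and substitute into x ≡ 6 (mod 7): 99·t ≡ 6 − 69 = -63 (mod 7).
    Reduce coefficients mod 7: 1·t ≡ 0 (mod 7).
    So t ≡ 0 (mod 7).
    Then x = 69 + 99·0 = 69, valid modulo lcm(99, 7) = 693: x ≡ 69 (mod 693).
  Combine with x ≡ 13 (mod 17); new modulus lcm = 11781.
    Write x = 69 + 693·t and substitute into x ≡ 13 (mod 17): 693·t ≡ 13 − 69 = -56 (mod 17).
    Reduce coefficients mod 17: 13·t ≡ 12 (mod 17).
    The inverse of 13 mod 17 is 4 (since 13·4 = 52 = 3·17 + 1), so t ≡ 4·12 = 48 ≡ 14 (mod 17).
    Then x = 69 + 693·14 = 9771, valid modulo lcm(693, 17) = 11781: x ≡ 9771 (mod 11781).
  Combine with x ≡ 12 (mod 16); new modulus lcm = 188496.
    Write x = 9771 + 11781·t and substitute into x ≡ 12 (mod 16): 11781·t ≡ 12 − 9771 = -9759 (mod 16).
    Reduce coefficients mod 16: 5·t ≡ 1 (mod 16).
    The inverse of 5 mod 16 is 13 (since 5·13 = 65 = 4·16 + 1), so t ≡ 13·1 = 13 ≡ 13 (mod 16).
    Then x = 9771 + 11781·13 = 162924, valid modulo lcm(11781, 16) = 188496: x ≡ 162924 (mod 188496).
Verify against each original: 162924 mod 9 = 6, 162924 mod 11 = 3, 162924 mod 7 = 6, 162924 mod 17 = 13, 162924 mod 16 = 12.

x ≡ 162924 (mod 188496).
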